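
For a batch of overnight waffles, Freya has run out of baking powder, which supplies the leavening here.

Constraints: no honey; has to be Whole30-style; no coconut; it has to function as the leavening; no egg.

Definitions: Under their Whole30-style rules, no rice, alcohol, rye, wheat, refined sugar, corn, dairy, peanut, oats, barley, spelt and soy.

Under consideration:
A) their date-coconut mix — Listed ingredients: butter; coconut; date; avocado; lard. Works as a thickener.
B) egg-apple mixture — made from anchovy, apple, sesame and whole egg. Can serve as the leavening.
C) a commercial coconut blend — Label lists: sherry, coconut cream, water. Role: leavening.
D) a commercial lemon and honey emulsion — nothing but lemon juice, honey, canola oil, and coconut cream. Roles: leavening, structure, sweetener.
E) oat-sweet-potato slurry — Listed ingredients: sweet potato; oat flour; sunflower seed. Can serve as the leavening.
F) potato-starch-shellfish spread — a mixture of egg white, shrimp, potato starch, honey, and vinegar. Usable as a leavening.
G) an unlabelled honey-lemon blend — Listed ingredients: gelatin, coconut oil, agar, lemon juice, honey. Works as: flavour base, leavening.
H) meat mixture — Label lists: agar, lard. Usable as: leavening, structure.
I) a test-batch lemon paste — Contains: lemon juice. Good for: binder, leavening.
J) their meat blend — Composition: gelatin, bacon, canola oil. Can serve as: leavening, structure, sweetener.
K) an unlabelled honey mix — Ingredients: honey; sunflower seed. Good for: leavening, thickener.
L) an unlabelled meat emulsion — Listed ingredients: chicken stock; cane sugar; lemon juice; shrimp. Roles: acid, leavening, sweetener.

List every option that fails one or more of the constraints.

A, B, C, D, E, F, G, K, L

A: not usable as a leavening; has butter, so not Whole30-style (and 1 more) — reject
B: has whole egg, so not egg-free — reject
C: has sherry, so not Whole30-style; has coconut cream, so not coconut-free — reject
D: has coconut cream, so not coconut-free; has honey, so not honey-free — reject
E: has oat flour, so not Whole30-style — reject
F: has egg white, so not egg-free; has honey, so not honey-free — no
G: has coconut oil, so not coconut-free; has honey, so not honey-free — no
H: no honey, no coconut — valid
I: only lemon juice; none excluded — valid
J: no honey, no egg — valid
K: has honey, so not honey-free — no
L: has cane sugar, so not Whole30-style — reject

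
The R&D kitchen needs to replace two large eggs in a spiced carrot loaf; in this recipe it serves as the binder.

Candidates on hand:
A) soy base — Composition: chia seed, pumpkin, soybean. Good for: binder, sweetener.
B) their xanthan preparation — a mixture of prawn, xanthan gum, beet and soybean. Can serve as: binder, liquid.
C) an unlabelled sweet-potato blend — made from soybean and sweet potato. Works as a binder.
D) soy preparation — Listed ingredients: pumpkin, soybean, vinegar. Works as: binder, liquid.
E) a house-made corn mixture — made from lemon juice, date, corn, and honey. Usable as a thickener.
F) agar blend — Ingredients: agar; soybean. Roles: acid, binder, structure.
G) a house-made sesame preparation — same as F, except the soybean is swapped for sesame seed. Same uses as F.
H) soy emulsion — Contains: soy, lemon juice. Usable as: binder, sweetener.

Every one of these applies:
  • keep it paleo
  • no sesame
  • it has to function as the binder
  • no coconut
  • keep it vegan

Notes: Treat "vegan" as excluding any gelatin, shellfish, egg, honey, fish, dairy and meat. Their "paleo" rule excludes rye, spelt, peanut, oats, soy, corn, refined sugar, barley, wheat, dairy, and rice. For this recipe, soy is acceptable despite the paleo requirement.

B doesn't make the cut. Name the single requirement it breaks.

usable as a binder: satisfied
vegan: has prawn — fails
paleo: satisfied
sesame-free: satisfied
coconut-free: satisfied

vegan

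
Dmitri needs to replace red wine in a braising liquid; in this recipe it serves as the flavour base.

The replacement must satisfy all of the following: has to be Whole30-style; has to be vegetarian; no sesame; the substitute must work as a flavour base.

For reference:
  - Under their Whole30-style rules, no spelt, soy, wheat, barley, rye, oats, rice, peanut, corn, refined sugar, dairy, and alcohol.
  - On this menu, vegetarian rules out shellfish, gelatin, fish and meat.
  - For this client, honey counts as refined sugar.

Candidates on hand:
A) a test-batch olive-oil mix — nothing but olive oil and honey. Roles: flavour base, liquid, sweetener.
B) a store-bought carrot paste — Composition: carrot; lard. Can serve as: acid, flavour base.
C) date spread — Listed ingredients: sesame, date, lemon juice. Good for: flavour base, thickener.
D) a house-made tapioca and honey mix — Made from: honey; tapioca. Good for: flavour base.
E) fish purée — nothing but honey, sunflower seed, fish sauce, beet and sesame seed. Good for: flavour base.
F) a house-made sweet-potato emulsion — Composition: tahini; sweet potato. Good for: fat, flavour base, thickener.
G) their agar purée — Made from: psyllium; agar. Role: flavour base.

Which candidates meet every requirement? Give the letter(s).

G

A: has honey, so not Whole30-style — out
B: has lard, so not vegetarian — reject
C: has sesame, so not sesame-free — no
D: has honey, so not Whole30-style — reject
E: has honey, so not Whole30-style; has fish sauce, so not vegetarian (and 1 more) — out
F: has tahini, so not sesame-free — no
G: vegetarian, Whole30-style — keep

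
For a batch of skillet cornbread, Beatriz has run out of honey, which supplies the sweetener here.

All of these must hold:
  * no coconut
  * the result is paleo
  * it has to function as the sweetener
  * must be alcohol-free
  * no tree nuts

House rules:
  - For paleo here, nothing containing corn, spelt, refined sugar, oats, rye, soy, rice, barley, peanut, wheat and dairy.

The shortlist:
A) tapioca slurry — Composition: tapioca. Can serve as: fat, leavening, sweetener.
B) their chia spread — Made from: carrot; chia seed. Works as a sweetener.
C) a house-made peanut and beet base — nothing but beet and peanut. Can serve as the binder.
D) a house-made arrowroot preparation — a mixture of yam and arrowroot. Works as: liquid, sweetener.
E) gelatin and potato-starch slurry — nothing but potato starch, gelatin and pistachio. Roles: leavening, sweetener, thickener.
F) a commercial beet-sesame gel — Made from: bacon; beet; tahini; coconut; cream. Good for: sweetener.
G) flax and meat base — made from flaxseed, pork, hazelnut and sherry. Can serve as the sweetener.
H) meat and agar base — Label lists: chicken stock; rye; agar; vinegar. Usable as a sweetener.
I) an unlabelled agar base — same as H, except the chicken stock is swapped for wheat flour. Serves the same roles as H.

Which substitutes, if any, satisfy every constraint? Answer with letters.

A, B, D

A: every rule checks out — keep
B: only carrot and chia seed; none excluded — OK
C: not usable as a sweetener; has peanut, so not paleo — no
D: works as a sweetener, no coconut, no alcohol — keep
E: has pistachio, so not tree-nut-free — no
F: has cream, so not paleo; has coconut, so not coconut-free — reject
G: has hazelnut, so not tree-nut-free; has sherry, so not alcohol-free — no
H: has rye, so not paleo — no
I: has rye, so not paleo — reject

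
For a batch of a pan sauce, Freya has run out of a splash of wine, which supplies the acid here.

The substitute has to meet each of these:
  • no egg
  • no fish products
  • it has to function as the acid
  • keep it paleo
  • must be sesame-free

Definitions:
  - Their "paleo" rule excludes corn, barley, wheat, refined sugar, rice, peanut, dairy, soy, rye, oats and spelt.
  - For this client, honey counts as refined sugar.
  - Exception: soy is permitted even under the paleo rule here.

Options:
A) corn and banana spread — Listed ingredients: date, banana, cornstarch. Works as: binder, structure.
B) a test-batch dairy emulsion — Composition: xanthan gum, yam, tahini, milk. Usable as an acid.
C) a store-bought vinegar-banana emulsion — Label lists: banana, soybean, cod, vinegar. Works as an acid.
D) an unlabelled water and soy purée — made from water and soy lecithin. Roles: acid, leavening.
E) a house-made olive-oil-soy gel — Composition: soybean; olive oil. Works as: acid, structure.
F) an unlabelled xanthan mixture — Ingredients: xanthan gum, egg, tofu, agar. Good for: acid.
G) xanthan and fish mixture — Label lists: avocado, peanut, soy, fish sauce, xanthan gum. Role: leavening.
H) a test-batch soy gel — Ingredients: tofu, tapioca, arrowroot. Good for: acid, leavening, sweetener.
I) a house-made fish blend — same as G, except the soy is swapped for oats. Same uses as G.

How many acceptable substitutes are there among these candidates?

3

A: not usable as an acid; has cornstarch, so not paleo — out
B: has milk, so not paleo; has tahini, so not sesame-free — out
C: has cod, so not fish-free — out
D: soy is permitted under the paleo carve-out; nothing else excluded — OK
E: soy is permitted under the paleo carve-out; nothing else excluded — keep
F: has egg, so not egg-free — no
G: not usable as an acid; has peanut, so not paleo (and 1 more) — no
H: soy is permitted under the paleo carve-out; nothing else excluded — valid
I: not usable as an acid; has oats, so not paleo (and 1 more) — out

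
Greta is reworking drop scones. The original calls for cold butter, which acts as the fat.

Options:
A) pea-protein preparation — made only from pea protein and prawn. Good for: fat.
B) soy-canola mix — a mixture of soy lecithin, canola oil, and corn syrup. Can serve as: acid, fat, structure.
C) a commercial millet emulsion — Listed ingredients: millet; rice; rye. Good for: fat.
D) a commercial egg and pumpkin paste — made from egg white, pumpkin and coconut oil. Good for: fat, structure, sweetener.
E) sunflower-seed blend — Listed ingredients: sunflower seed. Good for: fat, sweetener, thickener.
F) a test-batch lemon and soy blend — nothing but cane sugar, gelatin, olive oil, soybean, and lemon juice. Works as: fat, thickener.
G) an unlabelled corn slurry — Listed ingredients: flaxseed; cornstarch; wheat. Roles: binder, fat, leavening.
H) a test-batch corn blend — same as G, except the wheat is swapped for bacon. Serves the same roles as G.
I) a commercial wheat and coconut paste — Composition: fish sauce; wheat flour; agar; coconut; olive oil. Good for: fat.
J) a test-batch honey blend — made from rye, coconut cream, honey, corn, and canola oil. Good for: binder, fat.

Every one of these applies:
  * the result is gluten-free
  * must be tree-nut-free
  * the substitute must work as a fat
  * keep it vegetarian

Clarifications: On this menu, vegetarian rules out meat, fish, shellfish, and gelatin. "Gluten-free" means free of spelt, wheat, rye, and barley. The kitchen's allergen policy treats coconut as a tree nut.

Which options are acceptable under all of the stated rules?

A: has prawn, so not vegetarian — no
B: works as a fat, vegetarian, tree-nut-free — valid
C: has rye, so not gluten-free — out
D: has coconut oil, so not tree-nut-free — no
E: every rule checks out — valid
F: has gelatin, so not vegetarian — reject
G: has wheat, so not gluten-free — no
H: has bacon, so not vegetarian — no
I: has fish sauce, so not vegetarian; has wheat flour, so not gluten-free (and 1 more) — out
J: has rye, so not gluten-free; has coconut cream, so not tree-nut-free — no

B, E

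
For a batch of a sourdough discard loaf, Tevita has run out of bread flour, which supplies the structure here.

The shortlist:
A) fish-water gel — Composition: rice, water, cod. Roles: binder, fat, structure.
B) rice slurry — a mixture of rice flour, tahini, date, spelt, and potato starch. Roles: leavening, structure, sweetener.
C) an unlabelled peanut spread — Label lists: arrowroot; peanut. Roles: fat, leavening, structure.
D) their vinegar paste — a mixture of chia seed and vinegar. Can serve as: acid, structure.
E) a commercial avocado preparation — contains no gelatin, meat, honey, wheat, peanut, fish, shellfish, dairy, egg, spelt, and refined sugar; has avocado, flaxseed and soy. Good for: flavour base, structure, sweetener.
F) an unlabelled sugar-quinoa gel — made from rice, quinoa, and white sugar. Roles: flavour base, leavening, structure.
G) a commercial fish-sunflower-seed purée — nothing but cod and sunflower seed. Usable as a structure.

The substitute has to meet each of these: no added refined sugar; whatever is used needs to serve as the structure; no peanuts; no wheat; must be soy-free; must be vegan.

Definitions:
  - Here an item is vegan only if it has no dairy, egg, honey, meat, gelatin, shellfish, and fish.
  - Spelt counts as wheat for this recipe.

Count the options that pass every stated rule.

1

A: has cod, so not vegan — out
B: has spelt, so not wheat-free — no
C: has peanut, so not peanut-free — out
D: every rule checks out — valid
E: has soy, so not soy-free — out
F: has white sugar, so not no-added-sugar — reject
G: has cod, so not vegan — reject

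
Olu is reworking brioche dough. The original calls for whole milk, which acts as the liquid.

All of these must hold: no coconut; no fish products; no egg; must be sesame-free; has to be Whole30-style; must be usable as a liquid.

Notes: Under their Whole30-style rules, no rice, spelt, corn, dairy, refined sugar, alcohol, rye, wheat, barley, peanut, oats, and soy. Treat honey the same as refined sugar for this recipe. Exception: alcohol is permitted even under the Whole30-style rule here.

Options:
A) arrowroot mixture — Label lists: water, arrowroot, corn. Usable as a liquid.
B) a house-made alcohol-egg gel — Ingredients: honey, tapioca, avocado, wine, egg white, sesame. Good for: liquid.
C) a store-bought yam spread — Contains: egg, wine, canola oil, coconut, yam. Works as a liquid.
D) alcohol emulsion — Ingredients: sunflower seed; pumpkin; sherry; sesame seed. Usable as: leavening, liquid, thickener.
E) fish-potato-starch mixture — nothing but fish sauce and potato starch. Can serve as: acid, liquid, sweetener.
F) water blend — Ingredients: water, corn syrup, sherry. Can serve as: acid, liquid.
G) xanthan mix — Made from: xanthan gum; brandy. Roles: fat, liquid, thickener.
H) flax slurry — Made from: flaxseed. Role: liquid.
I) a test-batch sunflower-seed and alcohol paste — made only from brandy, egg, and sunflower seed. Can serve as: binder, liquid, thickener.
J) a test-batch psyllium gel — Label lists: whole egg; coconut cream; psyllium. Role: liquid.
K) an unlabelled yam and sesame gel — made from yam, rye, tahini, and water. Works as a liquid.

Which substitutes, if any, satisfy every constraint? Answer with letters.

G, H

A: has corn, so not Whole30-style — no
B: has honey, so not Whole30-style; has egg white, so not egg-free (and 1 more) — out
C: has egg, so not egg-free; has coconut, so not coconut-free — reject
D: has sesame seed, so not sesame-free — out
E: has fish sauce, so not fish-free — reject
F: has corn syrup, so not Whole30-style — no
G: alcohol is permitted under the Whole30-style carve-out; nothing else excluded — OK
H: every rule checks out — keep
I: has egg, so not egg-free — out
J: has whole egg, so not egg-free; has coconut cream, so not coconut-free — no
K: has rye, so not Whole30-style; has tahini, so not sesame-free — out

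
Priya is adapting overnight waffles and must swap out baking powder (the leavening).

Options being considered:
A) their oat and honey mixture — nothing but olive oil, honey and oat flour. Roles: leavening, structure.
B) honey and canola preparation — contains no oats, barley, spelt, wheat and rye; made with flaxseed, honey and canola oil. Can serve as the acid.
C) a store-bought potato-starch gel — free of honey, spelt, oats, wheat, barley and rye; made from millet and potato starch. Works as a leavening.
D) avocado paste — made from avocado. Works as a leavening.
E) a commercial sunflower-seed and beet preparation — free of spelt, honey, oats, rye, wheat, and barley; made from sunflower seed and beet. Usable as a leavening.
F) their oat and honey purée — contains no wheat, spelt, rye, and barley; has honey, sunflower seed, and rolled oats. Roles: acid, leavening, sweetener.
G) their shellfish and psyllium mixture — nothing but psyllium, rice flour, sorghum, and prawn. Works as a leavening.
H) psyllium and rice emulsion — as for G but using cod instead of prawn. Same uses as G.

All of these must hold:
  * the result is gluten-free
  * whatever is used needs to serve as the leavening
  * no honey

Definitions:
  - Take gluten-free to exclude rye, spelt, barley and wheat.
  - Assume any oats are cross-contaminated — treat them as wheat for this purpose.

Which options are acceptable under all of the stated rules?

A: has oat flour, so not gluten-free; has honey, so not honey-free — reject
B: not usable as a leavening; has honey, so not honey-free — no
C: every rule checks out — OK
D: works as a leavening, no honey, gluten-free — valid
E: works as a leavening, gluten-free, no honey — valid
F: has rolled oats, so not gluten-free; has honey, so not honey-free — reject
G: rice flour and prawn etc. — none of it excluded — OK
H: cod and rice flour etc. — none of it excluded — keep

C, D, E, G, H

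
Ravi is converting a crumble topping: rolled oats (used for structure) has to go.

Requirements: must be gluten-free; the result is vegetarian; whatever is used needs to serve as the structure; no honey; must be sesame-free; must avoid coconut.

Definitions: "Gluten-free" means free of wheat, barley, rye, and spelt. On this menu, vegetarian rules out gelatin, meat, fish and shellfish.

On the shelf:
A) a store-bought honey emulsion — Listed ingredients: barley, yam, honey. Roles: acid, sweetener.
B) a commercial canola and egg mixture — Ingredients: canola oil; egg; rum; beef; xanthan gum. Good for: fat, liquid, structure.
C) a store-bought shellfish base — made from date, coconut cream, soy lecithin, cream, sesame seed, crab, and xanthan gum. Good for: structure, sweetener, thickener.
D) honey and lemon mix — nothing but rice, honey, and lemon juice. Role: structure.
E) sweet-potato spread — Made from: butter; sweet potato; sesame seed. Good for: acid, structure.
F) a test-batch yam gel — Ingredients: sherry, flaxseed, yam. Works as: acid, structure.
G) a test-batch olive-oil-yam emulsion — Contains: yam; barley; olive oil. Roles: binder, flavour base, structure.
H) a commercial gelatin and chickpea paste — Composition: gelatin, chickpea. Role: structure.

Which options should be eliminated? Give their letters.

A, B, C, D, E, G, H

A: not usable as a structure; has barley, so not gluten-free (and 1 more) — out
B: has beef, so not vegetarian — reject
C: has crab, so not vegetarian; has coconut cream, so not coconut-free (and 1 more) — out
D: has honey, so not honey-free — no
E: has sesame seed, so not sesame-free — out
F: gluten-free, no sesame — valid
G: has barley, so not gluten-free — out
H: has gelatin, so not vegetarian — reject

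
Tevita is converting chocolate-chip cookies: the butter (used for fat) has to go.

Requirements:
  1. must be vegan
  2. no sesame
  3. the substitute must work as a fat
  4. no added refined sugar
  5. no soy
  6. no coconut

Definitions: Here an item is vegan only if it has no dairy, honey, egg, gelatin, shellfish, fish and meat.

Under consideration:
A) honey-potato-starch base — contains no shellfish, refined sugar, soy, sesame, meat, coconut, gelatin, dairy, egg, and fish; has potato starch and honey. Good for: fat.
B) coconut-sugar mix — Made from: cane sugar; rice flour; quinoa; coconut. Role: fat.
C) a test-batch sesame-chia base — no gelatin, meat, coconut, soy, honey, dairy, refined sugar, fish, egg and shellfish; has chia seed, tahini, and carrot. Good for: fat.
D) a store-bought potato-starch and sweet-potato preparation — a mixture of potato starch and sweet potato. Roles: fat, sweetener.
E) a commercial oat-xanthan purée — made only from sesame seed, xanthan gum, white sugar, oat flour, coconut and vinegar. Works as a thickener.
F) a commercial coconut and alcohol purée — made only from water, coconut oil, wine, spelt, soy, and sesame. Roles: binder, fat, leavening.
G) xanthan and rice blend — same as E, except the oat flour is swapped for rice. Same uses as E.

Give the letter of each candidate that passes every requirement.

D

A: has honey, so not vegan — reject
B: has cane sugar, so not no-added-sugar; has coconut, so not coconut-free — no
C: has tahini, so not sesame-free — no
D: works as a fat, no refined sugar, no coconut — keep
E: not usable as a fat; has white sugar, so not no-added-sugar (and 2 more) — no
F: has sesame, so not sesame-free; has coconut oil, so not coconut-free (and 1 more) — no
G: not usable as a fat; has white sugar, so not no-added-sugar (and 2 more) — out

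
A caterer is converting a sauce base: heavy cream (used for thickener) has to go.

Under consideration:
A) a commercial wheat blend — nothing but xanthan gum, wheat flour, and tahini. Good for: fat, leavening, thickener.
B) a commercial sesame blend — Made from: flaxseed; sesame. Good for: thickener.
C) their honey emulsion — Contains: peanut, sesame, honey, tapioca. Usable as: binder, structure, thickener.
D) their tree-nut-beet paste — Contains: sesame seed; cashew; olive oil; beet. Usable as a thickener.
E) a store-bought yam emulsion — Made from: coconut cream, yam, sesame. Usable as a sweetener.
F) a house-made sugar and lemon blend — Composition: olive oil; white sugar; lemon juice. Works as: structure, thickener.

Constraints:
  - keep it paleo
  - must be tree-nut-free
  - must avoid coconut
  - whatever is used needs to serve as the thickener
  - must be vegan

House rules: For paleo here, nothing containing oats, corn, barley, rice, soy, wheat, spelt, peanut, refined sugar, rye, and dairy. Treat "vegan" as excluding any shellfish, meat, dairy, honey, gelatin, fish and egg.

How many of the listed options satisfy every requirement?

A: has wheat flour, so not paleo — out
B: all constraints satisfied — keep
C: has peanut, so not paleo; has honey, so not vegan — no
D: has cashew, so not tree-nut-free — no
E: not usable as a thickener; has coconut cream, so not coconut-free — reject
F: has white sugar, so not paleo — no

1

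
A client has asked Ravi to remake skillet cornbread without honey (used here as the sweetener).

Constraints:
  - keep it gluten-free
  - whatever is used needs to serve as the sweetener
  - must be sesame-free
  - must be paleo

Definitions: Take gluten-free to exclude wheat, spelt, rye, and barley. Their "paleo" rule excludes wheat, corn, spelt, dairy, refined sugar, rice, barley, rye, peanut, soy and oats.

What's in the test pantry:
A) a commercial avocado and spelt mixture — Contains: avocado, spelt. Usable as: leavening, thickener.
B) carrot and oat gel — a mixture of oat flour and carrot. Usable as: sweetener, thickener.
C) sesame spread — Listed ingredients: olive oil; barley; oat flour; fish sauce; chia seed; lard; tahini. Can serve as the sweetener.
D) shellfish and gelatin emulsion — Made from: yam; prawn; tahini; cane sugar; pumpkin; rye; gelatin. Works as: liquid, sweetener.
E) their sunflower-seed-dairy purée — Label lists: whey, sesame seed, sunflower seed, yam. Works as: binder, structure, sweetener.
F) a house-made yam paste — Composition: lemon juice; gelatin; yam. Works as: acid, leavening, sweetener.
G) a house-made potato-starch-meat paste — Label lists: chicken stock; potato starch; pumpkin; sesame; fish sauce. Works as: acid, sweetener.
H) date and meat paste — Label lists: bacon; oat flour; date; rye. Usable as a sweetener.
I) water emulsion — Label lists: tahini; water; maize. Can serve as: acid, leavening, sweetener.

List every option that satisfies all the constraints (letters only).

A: not usable as a sweetener; has spelt, so not gluten-free (and 1 more) — no
B: has oat flour, so not paleo — out
C: has barley, so not gluten-free; has barley, so not paleo (and 1 more) — out
D: has rye, so not gluten-free; has rye, so not paleo (and 1 more) — out
E: has whey, so not paleo; has sesame seed, so not sesame-free — reject
F: nothing on the exclusion list — valid
G: has sesame, so not sesame-free — out
H: has rye, so not gluten-free; has oat flour, so not paleo — no
I: has maize, so not paleo; has tahini, so not sesame-free — out

F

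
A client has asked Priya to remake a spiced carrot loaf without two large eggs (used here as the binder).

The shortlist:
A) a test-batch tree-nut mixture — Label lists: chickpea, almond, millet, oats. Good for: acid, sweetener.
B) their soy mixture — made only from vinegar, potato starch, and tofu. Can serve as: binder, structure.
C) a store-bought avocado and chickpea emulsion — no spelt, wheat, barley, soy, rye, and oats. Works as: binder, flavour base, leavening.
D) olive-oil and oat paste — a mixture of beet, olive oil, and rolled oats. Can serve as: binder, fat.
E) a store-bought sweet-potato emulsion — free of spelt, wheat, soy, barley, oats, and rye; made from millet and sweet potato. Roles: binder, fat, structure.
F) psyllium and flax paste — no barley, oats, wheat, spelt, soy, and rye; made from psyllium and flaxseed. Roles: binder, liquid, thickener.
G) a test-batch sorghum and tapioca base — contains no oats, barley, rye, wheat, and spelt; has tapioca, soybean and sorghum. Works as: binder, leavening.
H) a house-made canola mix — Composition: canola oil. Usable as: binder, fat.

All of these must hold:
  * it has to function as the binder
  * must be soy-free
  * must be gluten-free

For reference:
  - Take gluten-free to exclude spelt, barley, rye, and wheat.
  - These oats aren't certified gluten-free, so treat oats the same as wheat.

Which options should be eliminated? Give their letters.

A: not usable as a binder; has oats, so not gluten-free — no
B: has tofu, so not soy-free — no
C: no soy, gluten-free — valid
D: has rolled oats, so not gluten-free — out
E: no soy, gluten-free — keep
F: works as a binder, no soy, gluten-free — valid
G: has soybean, so not soy-free — out
H: only canola oil; none excluded — keep

A, B, D, G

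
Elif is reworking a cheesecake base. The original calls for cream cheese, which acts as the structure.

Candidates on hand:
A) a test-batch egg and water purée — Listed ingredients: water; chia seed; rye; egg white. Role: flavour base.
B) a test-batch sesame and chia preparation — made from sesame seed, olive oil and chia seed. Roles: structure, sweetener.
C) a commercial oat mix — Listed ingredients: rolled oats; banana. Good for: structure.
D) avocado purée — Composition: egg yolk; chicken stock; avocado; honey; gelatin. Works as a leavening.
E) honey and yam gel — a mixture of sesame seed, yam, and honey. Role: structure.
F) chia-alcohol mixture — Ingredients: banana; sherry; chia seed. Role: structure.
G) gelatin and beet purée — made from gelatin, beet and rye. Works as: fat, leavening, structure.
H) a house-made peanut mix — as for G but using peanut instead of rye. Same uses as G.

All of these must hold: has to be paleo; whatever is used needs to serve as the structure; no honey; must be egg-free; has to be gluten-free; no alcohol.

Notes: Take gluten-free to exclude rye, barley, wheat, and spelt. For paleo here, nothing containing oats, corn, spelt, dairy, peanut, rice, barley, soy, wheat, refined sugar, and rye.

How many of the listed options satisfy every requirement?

A: not usable as a structure; has rye, so not gluten-free (and 2 more) — no
B: nothing on the exclusion list — keep
C: has rolled oats, so not paleo — reject
D: not usable as a structure; has egg yolk, so not egg-free (and 1 more) — reject
E: has honey, so not honey-free — no
F: has sherry, so not alcohol-free — reject
G: has rye, so not gluten-free; has rye, so not paleo — out
H: has peanut, so not paleo — no

1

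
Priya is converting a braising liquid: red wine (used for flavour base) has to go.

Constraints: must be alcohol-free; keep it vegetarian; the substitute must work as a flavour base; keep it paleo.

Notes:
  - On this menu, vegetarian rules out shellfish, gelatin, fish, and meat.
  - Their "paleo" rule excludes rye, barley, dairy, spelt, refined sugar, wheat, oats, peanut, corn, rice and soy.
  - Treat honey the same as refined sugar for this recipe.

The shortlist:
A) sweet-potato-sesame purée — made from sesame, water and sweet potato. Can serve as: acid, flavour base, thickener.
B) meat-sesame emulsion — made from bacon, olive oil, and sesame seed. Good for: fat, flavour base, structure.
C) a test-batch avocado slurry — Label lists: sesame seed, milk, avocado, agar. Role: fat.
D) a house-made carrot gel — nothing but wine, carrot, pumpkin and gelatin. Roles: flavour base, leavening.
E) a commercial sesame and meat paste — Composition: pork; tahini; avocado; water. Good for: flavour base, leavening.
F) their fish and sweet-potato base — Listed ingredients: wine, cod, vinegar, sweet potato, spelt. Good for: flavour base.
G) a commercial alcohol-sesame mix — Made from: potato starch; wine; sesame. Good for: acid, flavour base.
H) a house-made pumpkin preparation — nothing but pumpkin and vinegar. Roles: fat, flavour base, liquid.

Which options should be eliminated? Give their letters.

B, C, D, E, F, G

A: all constraints satisfied — keep
B: has bacon, so not vegetarian — no
C: not usable as a flavour base; has milk, so not paleo — reject
D: has gelatin, so not vegetarian; has wine, so not alcohol-free — reject
E: has pork, so not vegetarian — out
F: has cod, so not vegetarian; has spelt, so not paleo (and 1 more) — out
G: has wine, so not alcohol-free — reject
H: only pumpkin and vinegar; none excluded — valid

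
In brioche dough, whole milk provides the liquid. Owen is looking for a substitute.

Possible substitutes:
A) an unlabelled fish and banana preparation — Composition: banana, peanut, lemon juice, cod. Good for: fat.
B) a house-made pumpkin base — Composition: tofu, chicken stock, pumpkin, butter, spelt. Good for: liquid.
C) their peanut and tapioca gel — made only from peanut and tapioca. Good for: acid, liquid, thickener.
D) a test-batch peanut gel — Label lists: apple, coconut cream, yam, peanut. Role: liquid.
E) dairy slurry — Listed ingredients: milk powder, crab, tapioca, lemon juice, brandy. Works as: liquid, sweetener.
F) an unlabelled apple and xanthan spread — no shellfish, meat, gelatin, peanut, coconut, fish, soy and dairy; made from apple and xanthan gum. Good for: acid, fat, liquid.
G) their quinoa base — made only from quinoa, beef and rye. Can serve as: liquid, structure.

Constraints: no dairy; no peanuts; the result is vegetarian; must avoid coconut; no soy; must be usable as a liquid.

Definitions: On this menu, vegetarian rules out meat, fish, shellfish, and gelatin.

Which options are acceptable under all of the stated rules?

F

A: not usable as a liquid; has cod, so not vegetarian (and 1 more) — no
B: has chicken stock, so not vegetarian; has tofu, so not soy-free (and 1 more) — out
C: has peanut, so not peanut-free — reject
D: has peanut, so not peanut-free; has coconut cream, so not coconut-free — out
E: has crab, so not vegetarian; has milk powder, so not dairy-free — out
F: all constraints satisfied — OK
G: has beef, so not vegetarian — out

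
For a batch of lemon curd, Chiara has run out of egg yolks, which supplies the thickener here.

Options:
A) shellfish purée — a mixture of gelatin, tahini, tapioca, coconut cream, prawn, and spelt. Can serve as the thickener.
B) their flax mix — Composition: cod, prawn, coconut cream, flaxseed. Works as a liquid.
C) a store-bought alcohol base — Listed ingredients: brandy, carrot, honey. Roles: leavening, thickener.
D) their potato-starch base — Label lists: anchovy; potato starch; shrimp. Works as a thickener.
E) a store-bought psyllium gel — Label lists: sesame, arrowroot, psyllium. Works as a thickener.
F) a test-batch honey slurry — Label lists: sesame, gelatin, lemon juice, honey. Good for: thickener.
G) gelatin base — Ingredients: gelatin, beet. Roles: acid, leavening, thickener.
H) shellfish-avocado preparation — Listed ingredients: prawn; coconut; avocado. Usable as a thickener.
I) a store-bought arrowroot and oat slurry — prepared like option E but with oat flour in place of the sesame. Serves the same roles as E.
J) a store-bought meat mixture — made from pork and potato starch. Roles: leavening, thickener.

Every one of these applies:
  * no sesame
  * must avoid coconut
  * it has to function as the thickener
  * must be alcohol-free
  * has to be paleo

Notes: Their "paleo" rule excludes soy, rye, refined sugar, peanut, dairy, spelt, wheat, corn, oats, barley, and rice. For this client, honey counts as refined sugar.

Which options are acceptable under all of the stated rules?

A: has spelt, so not paleo; has coconut cream, so not coconut-free (and 1 more) — out
B: not usable as a thickener; has coconut cream, so not coconut-free — reject
C: has honey, so not paleo; has brandy, so not alcohol-free — no
D: paleo, no alcohol — OK
E: has sesame, so not sesame-free — reject
F: has honey, so not paleo; has sesame, so not sesame-free — no
G: only gelatin and beet; none excluded — OK
H: has coconut, so not coconut-free — reject
I: has oat flour, so not paleo — reject
J: nothing on the exclusion list — keep

D, G, J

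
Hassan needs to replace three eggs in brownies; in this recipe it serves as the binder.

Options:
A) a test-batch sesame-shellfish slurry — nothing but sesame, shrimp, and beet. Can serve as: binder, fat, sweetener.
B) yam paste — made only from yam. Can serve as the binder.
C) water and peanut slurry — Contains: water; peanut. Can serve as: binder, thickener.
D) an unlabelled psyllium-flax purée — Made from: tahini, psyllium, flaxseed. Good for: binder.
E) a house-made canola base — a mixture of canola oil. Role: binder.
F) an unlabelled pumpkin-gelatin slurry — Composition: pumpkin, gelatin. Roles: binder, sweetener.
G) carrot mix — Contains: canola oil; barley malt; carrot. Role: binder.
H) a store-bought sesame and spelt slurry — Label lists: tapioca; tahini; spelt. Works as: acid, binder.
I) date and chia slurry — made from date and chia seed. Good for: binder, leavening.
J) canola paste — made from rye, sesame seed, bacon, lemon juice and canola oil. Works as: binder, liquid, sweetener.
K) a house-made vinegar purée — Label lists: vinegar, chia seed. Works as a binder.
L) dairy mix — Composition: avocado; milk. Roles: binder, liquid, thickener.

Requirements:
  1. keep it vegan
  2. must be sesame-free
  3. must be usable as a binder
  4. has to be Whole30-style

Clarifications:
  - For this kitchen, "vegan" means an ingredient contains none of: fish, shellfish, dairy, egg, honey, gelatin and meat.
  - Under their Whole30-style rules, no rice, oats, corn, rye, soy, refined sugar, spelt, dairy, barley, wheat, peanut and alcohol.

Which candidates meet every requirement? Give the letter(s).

B, E, I, K

A: has shrimp, so not vegan; has sesame, so not sesame-free — reject
B: works as a binder, no sesame, vegan — valid
C: has peanut, so not Whole30-style — out
D: has tahini, so not sesame-free — out
E: works as a binder, no sesame, Whole30-style — valid
F: has gelatin, so not vegan — out
G: has barley malt, so not Whole30-style — out
H: has spelt, so not Whole30-style; has tahini, so not sesame-free — no
I: nothing on the exclusion list — keep
J: has bacon, so not vegan; has rye, so not Whole30-style (and 1 more) — no
K: only vinegar and chia seed; none excluded — valid
L: has milk, so not vegan; has milk, so not Whole30-style — no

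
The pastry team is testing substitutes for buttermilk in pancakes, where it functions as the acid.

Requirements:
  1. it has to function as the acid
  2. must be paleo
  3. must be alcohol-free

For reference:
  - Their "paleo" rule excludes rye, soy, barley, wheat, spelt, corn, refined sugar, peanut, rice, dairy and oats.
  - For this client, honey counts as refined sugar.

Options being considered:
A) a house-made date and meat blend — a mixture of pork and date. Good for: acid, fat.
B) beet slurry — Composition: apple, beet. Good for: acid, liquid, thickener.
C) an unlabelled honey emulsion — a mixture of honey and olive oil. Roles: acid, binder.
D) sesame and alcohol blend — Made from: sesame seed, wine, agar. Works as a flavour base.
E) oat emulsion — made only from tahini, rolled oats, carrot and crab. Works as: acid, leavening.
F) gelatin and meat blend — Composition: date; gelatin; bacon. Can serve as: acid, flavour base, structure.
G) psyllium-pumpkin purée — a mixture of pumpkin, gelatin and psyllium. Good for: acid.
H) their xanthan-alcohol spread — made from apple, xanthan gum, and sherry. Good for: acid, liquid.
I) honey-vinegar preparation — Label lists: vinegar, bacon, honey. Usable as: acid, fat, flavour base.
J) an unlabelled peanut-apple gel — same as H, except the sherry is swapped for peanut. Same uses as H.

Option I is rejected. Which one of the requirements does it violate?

usable as an acid: satisfied
paleo: has honey — fails
alcohol-free: satisfied

paleo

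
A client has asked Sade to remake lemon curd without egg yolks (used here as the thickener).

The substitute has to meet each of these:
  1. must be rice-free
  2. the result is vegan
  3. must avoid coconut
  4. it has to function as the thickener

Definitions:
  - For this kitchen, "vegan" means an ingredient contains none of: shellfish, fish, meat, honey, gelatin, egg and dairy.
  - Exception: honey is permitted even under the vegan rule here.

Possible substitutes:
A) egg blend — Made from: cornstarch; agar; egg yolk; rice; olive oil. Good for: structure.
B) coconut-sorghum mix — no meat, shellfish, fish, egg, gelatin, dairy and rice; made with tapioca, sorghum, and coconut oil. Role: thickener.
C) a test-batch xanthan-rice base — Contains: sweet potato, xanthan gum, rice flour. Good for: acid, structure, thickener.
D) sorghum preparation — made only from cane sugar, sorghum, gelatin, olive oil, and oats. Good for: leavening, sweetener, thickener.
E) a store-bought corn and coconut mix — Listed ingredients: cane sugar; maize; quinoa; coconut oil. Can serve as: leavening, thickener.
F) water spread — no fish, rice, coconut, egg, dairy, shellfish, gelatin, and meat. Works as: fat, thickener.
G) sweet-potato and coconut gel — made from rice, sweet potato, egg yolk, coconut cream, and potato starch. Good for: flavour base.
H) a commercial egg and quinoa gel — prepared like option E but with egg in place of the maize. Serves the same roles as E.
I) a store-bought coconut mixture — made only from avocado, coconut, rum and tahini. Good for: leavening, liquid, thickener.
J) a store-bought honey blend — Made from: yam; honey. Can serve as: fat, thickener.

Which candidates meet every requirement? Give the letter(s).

A: not usable as a thickener; has egg yolk, so not vegan (and 1 more) — reject
B: has coconut oil, so not coconut-free — reject
C: has rice flour, so not rice-free — out
D: has gelatin, so not vegan — reject
E: has coconut oil, so not coconut-free — out
F: works as a thickener, no rice, vegan — OK
G: not usable as a thickener; has egg yolk, so not vegan (and 2 more) — reject
H: has egg, so not vegan; has coconut oil, so not coconut-free — reject
I: has coconut, so not coconut-free — no
J: honey is permitted under the vegan carve-out; nothing else excluded — OK

F, J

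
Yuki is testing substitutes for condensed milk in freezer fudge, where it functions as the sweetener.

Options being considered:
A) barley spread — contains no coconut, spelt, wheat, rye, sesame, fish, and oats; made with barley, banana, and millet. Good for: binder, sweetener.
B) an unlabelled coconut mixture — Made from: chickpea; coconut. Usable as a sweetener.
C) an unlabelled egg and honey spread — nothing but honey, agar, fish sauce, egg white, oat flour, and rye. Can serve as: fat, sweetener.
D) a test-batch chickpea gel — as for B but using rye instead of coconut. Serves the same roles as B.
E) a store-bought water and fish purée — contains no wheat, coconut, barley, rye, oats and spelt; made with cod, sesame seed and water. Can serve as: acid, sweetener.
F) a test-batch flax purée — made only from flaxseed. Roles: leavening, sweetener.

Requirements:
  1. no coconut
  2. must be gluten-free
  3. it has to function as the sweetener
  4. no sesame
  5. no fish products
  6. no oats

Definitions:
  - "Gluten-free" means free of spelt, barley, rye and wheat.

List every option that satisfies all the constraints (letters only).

A: has barley, so not gluten-free — reject
B: has coconut, so not coconut-free — reject
C: has rye, so not gluten-free; has oat flour, so not oat-free (and 1 more) — no
D: has rye, so not gluten-free — no
E: has cod, so not fish-free; has sesame seed, so not sesame-free — reject
F: only flaxseed; none excluded — valid

F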